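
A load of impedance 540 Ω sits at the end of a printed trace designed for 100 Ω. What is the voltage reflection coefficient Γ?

Γ = (Z_L − Z_0)/(Z_L + Z_0) = (540 − 100)/(540 + 100) = 440/640

Γ = 0.688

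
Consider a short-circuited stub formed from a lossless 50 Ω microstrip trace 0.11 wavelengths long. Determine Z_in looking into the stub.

Z_in ≈ +j41.4 Ω

βl = 2π × 0.11 = 39.6°
tan(βl) = 0.827
For a short-circuited stub, Z_in = jZ_0·tan(βl)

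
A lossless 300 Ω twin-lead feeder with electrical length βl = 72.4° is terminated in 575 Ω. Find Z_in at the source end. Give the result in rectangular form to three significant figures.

tan(βl) = tan(72.4°) = 3.15
Z_in = Z_0·(Z_L + jZ_0·tanβl)/(Z_0 + jZ_L·tanβl)
     = 300·(575 + j946)/(300 + j1810)

Z_in ≈ 168 − j67.4 Ω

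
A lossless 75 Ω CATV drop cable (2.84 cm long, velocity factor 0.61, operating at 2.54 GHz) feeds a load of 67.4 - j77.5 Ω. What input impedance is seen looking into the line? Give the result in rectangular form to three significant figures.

Z_in ≈ 204 + j40.6 Ω

λ = v/f = 0.61·c / 2.54 GHz = 0.072 m
βl = 2π·l/λ = 2π × 0.394 = 142°
tan(βl) = tan(142°) = -0.784
Z_in = Z_0·(Z_L + jZ_0·tanβl)/(Z_0 + jZ_L·tanβl)
     = 75·(67.4 − j136)/(14.2 − j52.8)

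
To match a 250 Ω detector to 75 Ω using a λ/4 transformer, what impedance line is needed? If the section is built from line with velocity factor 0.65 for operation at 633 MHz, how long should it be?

Z_qwt ≈ 137 Ω; length ≈ 7.7 cm

Z_qwt = √(Z_0·R_L) = √(75 × 250) = √18750
λ = 0.65·c/f = 0.308 m, so l = λ/4 = 0.077 m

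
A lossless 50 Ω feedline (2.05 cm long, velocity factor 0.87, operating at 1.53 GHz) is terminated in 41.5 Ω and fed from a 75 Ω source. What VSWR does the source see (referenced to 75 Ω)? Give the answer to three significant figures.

VSWR ≈ 1.58

λ = v/f = 0.87·c / 1.53 GHz = 0.171 m
βl = 2π·l/λ = 2π × 0.12 = 43.3°
tan(βl) = 0.941
Z_in = Z_0·(Z_L + jZ_0·tanβl)/(Z_0 + jZ_L·tanβl) = 48.6 + j9.09 Ω
Γ_s = (Z_in − Z_s)/(Z_in + Z_s) = (-26.4 + j9.09)/(124 + j9.09), |Γ_s| = 0.225
VSWR = (1 + |Γ_s|)/(1 − |Γ_s|)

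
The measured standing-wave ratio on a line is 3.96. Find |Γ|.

|Γ| = (S − 1)/(S + 1) = (3.96 − 1)/(3.96 + 1) = 2.96/4.96

|Γ| ≈ 0.597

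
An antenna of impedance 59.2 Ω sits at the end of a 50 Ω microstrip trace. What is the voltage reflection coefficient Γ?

Γ = (Z_L − Z_0)/(Z_L + Z_0) = (59.2 − 50)/(59.2 + 50) = 9.2/109.2

Γ = 0.0842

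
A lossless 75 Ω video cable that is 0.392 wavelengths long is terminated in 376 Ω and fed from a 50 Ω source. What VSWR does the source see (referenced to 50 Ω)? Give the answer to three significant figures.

VSWR ≈ 5.9

βl = 2π × 0.392 = 141°
tan(βl) = -0.806
Z_in = Z_0·(Z_L + jZ_0·tanβl)/(Z_0 + jZ_L·tanβl) = 35.8 + j84.2 Ω
Γ_s = (Z_in − Z_s)/(Z_in + Z_s) = (-14.2 + j84.2)/(85.8 + j84.2), |Γ_s| = 0.71
VSWR = (1 + |Γ_s|)/(1 − |Γ_s|)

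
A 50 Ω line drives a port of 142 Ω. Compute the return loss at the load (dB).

RL ≈ 6.39 dB

Γ = (142 − 50)/(142 + 50) = 0.479
RL = −20·log₁₀|Γ| = −20·log₁₀(0.479)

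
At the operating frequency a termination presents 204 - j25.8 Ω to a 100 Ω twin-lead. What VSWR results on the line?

VSWR ≈ 2.08

Γ = (Z_L − Z_0)/(Z_L + Z_0) = (104 − j25.8)/(304 − j25.8)
|Γ| = 107/305 = 0.351
VSWR = (1 + |Γ|)/(1 − |Γ|) = 1.35/0.649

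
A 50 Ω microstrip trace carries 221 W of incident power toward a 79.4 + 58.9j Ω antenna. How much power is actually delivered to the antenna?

|Γ| = |(29.4 + j58.9)/(129.4 + j58.9)| = 0.463
|Γ|² = 0.214
P_refl = |Γ|²·P_inc = 47.4 W, P_del = (1 − |Γ|²)·P_inc = 174 W

P_delivered ≈ 174 W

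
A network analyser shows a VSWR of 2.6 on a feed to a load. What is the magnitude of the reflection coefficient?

|Γ| ≈ 0.444

|Γ| = (S − 1)/(S + 1) = (2.6 − 1)/(2.6 + 1) = 1.6/3.6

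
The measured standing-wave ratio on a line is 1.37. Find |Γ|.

|Γ| = (S − 1)/(S + 1) = (1.37 − 1)/(1.37 + 1) = 0.37/2.37

|Γ| ≈ 0.156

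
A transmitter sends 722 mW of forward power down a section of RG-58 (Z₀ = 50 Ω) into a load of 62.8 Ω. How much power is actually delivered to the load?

Γ = (62.8 − 50)/(62.8 + 50) = 0.113
|Γ|² = 0.0129
P_refl = |Γ|²·P_inc = 9.3 mW, P_del = (1 − |Γ|²)·P_inc = 713 mW

P_delivered ≈ 713 mW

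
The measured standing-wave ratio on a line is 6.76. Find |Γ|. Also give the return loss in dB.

|Γ| ≈ 0.742; return loss ≈ 2.59 dB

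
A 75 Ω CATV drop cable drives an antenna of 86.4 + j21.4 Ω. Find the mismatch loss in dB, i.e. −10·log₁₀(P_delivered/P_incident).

mismatch loss ≈ 0.0974 dB

Γ = (11.4 + j21.4)/(161.4 + j21.4), |Γ| = 0.149
|Γ|² = 0.0222, so P_del/P_inc = 1 − |Γ|² = 0.978
ML = −10·log₁₀(1 − |Γ|²)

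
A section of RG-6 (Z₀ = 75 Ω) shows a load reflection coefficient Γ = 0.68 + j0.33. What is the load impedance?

Z_L = Z_0·(1 + Γ)/(1 − Γ) = 75·(1.68 + j0.33)/(0.32 − j0.33)

Z_L ≈ 152 + j234 Ω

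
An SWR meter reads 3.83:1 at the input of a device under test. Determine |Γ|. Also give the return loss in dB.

|Γ| ≈ 0.586; return loss ≈ 4.64 dB

|Γ| = (S − 1)/(S + 1) = (3.83 − 1)/(3.83 + 1) = 2.83/4.83
RL = −20·log₁₀|Γ| = −20·log₁₀(0.586)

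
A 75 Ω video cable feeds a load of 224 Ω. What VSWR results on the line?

VSWR ≈ 2.99

For a purely resistive load, VSWR = R_L/Z_0 or Z_0/R_L (whichever > 1) = 224/75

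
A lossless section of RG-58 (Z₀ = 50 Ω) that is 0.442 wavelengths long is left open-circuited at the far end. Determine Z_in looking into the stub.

Z_in ≈ +j131 Ω

βl = 2π × 0.442 = 159°
tan(βl) = -0.381
For an open-circuited stub, Z_in = −jZ_0·cot(βl) = −jZ_0/tan(βl)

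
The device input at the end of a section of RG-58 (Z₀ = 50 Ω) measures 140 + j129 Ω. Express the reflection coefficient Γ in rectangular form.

Γ ≈ 0.64 + j0.245

Γ = (Z_L − Z_0)/(Z_L + Z_0) = (90 + j129)/(190 + j129)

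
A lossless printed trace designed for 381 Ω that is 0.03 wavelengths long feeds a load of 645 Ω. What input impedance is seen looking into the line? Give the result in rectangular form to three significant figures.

Z_in ≈ 605 − j123 Ω

βl = 2π × 0.03 = 10.8°
tan(βl) = tan(10.8°) = 0.191
Z_in = Z_0·(Z_L + jZ_0·tanβl)/(Z_0 + jZ_L·tanβl)
     = 381·(645 + j72.7)/(381 + j123)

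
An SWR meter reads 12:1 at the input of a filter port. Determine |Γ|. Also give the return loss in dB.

|Γ| ≈ 0.846; return loss ≈ 1.45 dB

|Γ| = (S − 1)/(S + 1) = (12 − 1)/(12 + 1) = 11/13
RL = −20·log₁₀|Γ| = −20·log₁₀(0.846)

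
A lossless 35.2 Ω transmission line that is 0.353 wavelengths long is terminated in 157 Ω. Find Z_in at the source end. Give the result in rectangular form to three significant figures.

Z_in ≈ 12.1 + j24.6 Ω

βl = 2π × 0.353 = 127°
tan(βl) = tan(127°) = -1.32
Z_in = Z_0·(Z_L + jZ_0·tanβl)/(Z_0 + jZ_L·tanβl)
     = 35.2·(157 − j46.6)/(35.2 − j208)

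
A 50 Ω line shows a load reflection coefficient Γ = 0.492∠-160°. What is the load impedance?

Z_L ≈ 17.5 − j7.77 Ω

Z_L = Z_0·(1 + Γ)/(1 − Γ) = 50·(0.538 − j0.168)/(1.46 + j0.168)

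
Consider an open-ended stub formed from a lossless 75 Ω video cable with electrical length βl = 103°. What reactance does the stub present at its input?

tan(βl) = -4.33
For an open-ended stub, Z_in = −jZ_0·cot(βl) = −jZ_0/tan(βl)

X_in ≈ 17.3 Ω (inductive)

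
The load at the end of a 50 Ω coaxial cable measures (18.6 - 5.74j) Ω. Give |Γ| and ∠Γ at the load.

Γ ≈ 0.464 ∠ -165°

Γ = (Z_L − Z_0)/(Z_L + Z_0) = (-31.4 − j5.74)/(68.6 − j5.74)
|Γ| = 31.9/68.8 = 0.464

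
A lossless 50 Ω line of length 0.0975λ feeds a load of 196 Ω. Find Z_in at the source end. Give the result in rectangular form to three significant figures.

Z_in ≈ 34.1 − j58.8 Ω

βl = 2π × 0.0975 = 35.1°
tan(βl) = tan(35.1°) = 0.703
Z_in = Z_0·(Z_L + jZ_0·tanβl)/(Z_0 + jZ_L·tanβl)
     = 50·(196 + j35.1)/(50 + j138)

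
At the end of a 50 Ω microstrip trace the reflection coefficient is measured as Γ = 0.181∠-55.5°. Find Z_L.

Z_L = Z_0·(1 + Γ)/(1 − Γ) = 50·(1.1 − j0.149)/(0.897 + j0.149)

Z_L ≈ 58.4 − j18 Ω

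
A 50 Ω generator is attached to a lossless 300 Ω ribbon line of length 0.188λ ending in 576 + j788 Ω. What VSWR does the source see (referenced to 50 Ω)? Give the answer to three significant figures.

VSWR ≈ 13.8

βl = 2π × 0.188 = 67.7°
tan(βl) = 2.44
Z_in = Z_0·(Z_L + jZ_0·tanβl)/(Z_0 + jZ_L·tanβl) = 78.3 − j214 Ω
Γ_s = (Z_in − Z_s)/(Z_in + Z_s) = (28.3 − j214)/(128 − j214), |Γ_s| = 0.865
VSWR = (1 + |Γ_s|)/(1 − |Γ_s|)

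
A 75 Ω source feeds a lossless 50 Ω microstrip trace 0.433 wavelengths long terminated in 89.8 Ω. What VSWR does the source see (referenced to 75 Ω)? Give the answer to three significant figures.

βl = 2π × 0.433 = 156°
tan(βl) = -0.448
Z_in = Z_0·(Z_L + jZ_0·tanβl)/(Z_0 + jZ_L·tanβl) = 65.5 + j30.3 Ω
Γ_s = (Z_in − Z_s)/(Z_in + Z_s) = (-9.53 + j30.3)/(140 + j30.3), |Γ_s| = 0.221
VSWR = (1 + |Γ_s|)/(1 − |Γ_s|)

VSWR ≈ 1.57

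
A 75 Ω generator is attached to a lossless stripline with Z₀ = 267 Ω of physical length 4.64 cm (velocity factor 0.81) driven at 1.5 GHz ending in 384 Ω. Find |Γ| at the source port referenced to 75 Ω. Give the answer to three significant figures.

λ = v/f = 0.81·c / 1.5 GHz = 0.162 m
βl = 2π·l/λ = 2π × 0.286 = 103°
tan(βl) = -4.29
Z_in = Z_0·(Z_L + jZ_0·tanβl)/(Z_0 + jZ_L·tanβl) = 191 + j31.3 Ω
Γ_s = (Z_in − Z_s)/(Z_in + Z_s) = (116 + j31.3)/(266 + j31.3), |Γ_s| = 0.448

|Γ| ≈ 0.448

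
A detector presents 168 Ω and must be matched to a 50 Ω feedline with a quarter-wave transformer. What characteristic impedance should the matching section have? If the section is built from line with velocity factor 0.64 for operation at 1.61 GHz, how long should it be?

Z_qwt = √(Z_0·R_L) = √(50 × 168) = √8400
λ = 0.64·c/f = 0.119 m, so l = λ/4 = 0.0298 m

Z_qwt ≈ 91.7 Ω; length ≈ 2.98 cm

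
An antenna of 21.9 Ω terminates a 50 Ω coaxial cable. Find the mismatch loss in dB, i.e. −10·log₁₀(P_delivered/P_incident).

Γ = (21.9 − 50)/(21.9 + 50) = -0.391
|Γ|² = 0.153, so P_del/P_inc = 1 − |Γ|² = 0.847
ML = −10·log₁₀(1 − |Γ|²)

mismatch loss ≈ 0.72 dB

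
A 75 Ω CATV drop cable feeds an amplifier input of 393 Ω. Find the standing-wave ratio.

For a purely resistive load, VSWR = R_L/Z_0 or Z_0/R_L (whichever > 1) = 393/75

VSWR ≈ 5.24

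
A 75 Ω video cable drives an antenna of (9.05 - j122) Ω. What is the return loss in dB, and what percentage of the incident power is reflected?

Γ = (-65.95 − j122)/(84.05 − j122), |Γ| = 0.936
RL = −20·log₁₀(0.936) = 0.573 dB
P_refl/P_inc = |Γ|² = 0.876

RL ≈ 0.573 dB; 87.6% of incident power reflected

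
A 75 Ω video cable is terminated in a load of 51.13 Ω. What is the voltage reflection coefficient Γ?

Γ = (Z_L − Z_0)/(Z_L + Z_0) = (51.13 − 75)/(51.13 + 75) = -23.87/126.1

Γ = -0.189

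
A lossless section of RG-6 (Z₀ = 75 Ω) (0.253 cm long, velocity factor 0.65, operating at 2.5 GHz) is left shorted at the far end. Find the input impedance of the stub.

Z_in ≈ +j15.5 Ω

λ = v/f = 0.65·c / 2.5 GHz = 0.078 m
βl = 2π·l/λ = 2π × 0.0324 = 11.7°
tan(βl) = 0.207
For a shorted stub, Z_in = jZ_0·tan(βl)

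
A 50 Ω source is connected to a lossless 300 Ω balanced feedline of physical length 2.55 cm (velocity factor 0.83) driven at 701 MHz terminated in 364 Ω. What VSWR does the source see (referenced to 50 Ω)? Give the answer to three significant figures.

VSWR ≈ 6.84

λ = v/f = 0.83·c / 701 MHz = 0.355 m
βl = 2π·l/λ = 2π × 0.0718 = 25.8°
tan(βl) = 0.484
Z_in = Z_0·(Z_L + jZ_0·tanβl)/(Z_0 + jZ_L·tanβl) = 334 − j51 Ω
Γ_s = (Z_in − Z_s)/(Z_in + Z_s) = (284 − j51)/(384 − j51), |Γ_s| = 0.745
VSWR = (1 + |Γ_s|)/(1 − |Γ_s|)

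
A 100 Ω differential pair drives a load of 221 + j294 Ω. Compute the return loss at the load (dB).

Γ = (121 + j294)/(321 + j294), |Γ| = 0.73
RL = −20·log₁₀|Γ| = −20·log₁₀(0.73)

RL ≈ 2.73 dB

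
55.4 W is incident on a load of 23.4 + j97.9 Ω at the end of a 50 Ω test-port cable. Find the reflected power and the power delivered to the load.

|Γ| = |(-26.6 + j97.9)/(73.4 + j97.9)| = 0.829
|Γ|² = 0.687
P_refl = |Γ|²·P_inc = 38.1 W, P_del = (1 − |Γ|²)·P_inc = 17.3 W

P_reflected ≈ 38.1 W; P_delivered ≈ 17.3 W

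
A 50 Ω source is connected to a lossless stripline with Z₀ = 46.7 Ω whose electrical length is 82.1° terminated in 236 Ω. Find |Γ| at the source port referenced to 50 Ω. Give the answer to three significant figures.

tan(βl) = 7.21
Z_in = Z_0·(Z_L + jZ_0·tanβl)/(Z_0 + jZ_L·tanβl) = 9.41 − j6.22 Ω
Γ_s = (Z_in − Z_s)/(Z_in + Z_s) = (-40.6 − j6.22)/(59.4 − j6.22), |Γ_s| = 0.687

|Γ| ≈ 0.687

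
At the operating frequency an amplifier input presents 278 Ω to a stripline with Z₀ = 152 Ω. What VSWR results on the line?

VSWR ≈ 1.83

Γ = (278 − 152)/(278 + 152) = 0.293
VSWR = (1 + 0.293)/(1 − 0.293)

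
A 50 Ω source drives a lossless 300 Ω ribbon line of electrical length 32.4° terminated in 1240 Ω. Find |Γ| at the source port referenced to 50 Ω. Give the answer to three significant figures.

tan(βl) = 0.635
Z_in = Z_0·(Z_L + jZ_0·tanβl)/(Z_0 + jZ_L·tanβl) = 221 − j389 Ω
Γ_s = (Z_in − Z_s)/(Z_in + Z_s) = (171 − j389)/(271 − j389), |Γ_s| = 0.896

|Γ| ≈ 0.896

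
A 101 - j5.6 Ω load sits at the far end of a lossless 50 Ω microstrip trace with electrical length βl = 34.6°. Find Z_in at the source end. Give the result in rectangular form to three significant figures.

tan(βl) = tan(34.6°) = 0.69
Z_in = Z_0·(Z_L + jZ_0·tanβl)/(Z_0 + jZ_L·tanβl)
     = 50·(101 + j28.9)/(53.9 + j69.7)

Z_in ≈ 48 − j35.3 Ω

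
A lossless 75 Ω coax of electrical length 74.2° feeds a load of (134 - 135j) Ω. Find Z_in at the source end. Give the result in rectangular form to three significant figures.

Z_in ≈ 19.2 + j1.18 Ω

tan(βl) = tan(74.2°) = 3.53
Z_in = Z_0·(Z_L + jZ_0·tanβl)/(Z_0 + jZ_L·tanβl)
     = 75·(134 + j130)/(552 + j474)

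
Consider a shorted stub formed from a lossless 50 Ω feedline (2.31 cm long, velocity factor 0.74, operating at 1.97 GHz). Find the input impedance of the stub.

Z_in ≈ +j172 Ω

λ = v/f = 0.74·c / 1.97 GHz = 0.113 m
βl = 2π·l/λ = 2π × 0.205 = 73.8°
tan(βl) = 3.44
For a shorted stub, Z_in = jZ_0·tan(βl)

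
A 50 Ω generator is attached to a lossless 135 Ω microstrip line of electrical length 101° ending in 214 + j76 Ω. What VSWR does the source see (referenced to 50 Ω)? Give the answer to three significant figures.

VSWR ≈ 1.47

tan(βl) = -5.14
Z_in = Z_0·(Z_L + jZ_0·tanβl)/(Z_0 + jZ_L·tanβl) = 72 − j8.14 Ω
Γ_s = (Z_in − Z_s)/(Z_in + Z_s) = (22 − j8.14)/(122 − j8.14), |Γ_s| = 0.192
VSWR = (1 + |Γ_s|)/(1 − |Γ_s|)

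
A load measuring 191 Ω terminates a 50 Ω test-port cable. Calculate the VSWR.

Γ = (191 − 50)/(191 + 50) = 0.585
VSWR = (1 + 0.585)/(1 − 0.585)

VSWR ≈ 3.82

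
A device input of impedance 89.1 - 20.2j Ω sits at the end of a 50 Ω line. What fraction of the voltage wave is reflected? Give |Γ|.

|Γ| ≈ 0.313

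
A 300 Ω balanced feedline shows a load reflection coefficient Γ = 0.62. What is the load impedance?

Z_L ≈ 1280 Ω

Z_L = Z_0·(1 + Γ)/(1 − Γ) = 300·(1.62)/(0.38)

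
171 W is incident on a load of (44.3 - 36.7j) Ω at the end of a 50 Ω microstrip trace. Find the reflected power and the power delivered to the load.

P_reflected ≈ 23 W; P_delivered ≈ 148 W

|Γ| = |(-5.7 − j36.7)/(94.3 − j36.7)| = 0.367
|Γ|² = 0.135
P_refl = |Γ|²·P_inc = 23 W, P_del = (1 − |Γ|²)·P_inc = 148 W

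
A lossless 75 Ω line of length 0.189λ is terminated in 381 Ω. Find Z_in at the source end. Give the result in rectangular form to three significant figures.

Z_in ≈ 17.1 − j28.9 Ω

βl = 2π × 0.189 = 68°
tan(βl) = tan(68°) = 2.48
Z_in = Z_0·(Z_L + jZ_0·tanβl)/(Z_0 + jZ_L·tanβl)
     = 75·(381 + j186)/(75 + j945)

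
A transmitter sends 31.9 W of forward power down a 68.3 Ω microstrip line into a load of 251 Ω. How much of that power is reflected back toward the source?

Γ = (251 − 68.3)/(251 + 68.3) = 0.572
|Γ|² = 0.327
P_refl = |Γ|²·P_inc = 10.4 W, P_del = (1 − |Γ|²)·P_inc = 21.5 W

P_reflected ≈ 10.4 W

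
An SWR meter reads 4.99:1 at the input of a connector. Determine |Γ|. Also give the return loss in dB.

|Γ| ≈ 0.666; return loss ≈ 3.53 dB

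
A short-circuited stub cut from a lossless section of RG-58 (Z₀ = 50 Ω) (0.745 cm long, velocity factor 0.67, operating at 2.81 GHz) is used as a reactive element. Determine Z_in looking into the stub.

λ = v/f = 0.67·c / 2.81 GHz = 0.0715 m
βl = 2π·l/λ = 2π × 0.104 = 37.5°
tan(βl) = 0.767
For a short-circuited stub, Z_in = jZ_0·tan(βl)

Z_in ≈ +j38.4 Ω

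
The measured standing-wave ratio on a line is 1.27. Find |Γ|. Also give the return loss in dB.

|Γ| = (S − 1)/(S + 1) = (1.27 − 1)/(1.27 + 1) = 0.27/2.27
RL = −20·log₁₀|Γ| = −20·log₁₀(0.119)

|Γ| ≈ 0.119; return loss ≈ 18.5 dB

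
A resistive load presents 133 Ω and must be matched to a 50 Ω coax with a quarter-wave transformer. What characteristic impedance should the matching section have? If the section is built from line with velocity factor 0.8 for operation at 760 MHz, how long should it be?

Z_qwt = √(Z_0·R_L) = √(50 × 133) = √6650
λ = 0.8·c/f = 0.316 m, so l = λ/4 = 0.0789 m

Z_qwt ≈ 81.5 Ω; length ≈ 7.89 cm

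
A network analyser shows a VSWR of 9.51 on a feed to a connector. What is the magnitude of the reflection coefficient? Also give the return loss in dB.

|Γ| ≈ 0.81; return loss ≈ 1.83 dB

|Γ| = (S − 1)/(S + 1) = (9.51 − 1)/(9.51 + 1) = 8.51/10.5
RL = −20·log₁₀|Γ| = −20·log₁₀(0.81)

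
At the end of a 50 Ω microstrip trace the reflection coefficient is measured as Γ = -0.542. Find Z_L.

Z_L ≈ 14.9 Ω

Z_L = Z_0·(1 + Γ)/(1 − Γ) = 50·(0.458)/(1.54)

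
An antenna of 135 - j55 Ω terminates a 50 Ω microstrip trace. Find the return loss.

RL ≈ 5.6 dB

Γ = (85 − j55)/(185 − j55), |Γ| = 0.525
RL = −20·log₁₀|Γ| = −20·log₁₀(0.525)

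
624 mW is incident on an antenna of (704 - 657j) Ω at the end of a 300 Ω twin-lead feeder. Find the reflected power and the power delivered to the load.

P_reflected ≈ 258 mW; P_delivered ≈ 366 mW

|Γ| = |(404 − j657)/(1004 − j657)| = 0.643
|Γ|² = 0.413
P_refl = |Γ|²·P_inc = 258 mW, P_del = (1 − |Γ|²)·P_inc = 366 mW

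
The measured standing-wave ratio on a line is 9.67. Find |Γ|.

|Γ| ≈ 0.813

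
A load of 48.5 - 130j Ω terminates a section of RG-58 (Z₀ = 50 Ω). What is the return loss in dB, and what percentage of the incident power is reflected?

RL ≈ 1.97 dB; 63.5% of incident power reflected

Γ = (-1.5 − j130)/(98.5 − j130), |Γ| = 0.797
RL = −20·log₁₀(0.797) = 1.97 dB
P_refl/P_inc = |Γ|² = 0.635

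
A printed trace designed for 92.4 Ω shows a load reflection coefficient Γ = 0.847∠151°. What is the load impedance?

Z_L = Z_0·(1 + Γ)/(1 − Γ) = 92.4·(0.259 + j0.411)/(1.74 − j0.411)

Z_L ≈ 8.16 + j23.7 Ω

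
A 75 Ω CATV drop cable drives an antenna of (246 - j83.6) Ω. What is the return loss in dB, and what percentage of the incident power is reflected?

Γ = (171 − j83.6)/(321 − j83.6), |Γ| = 0.574
RL = −20·log₁₀(0.574) = 4.82 dB
P_refl/P_inc = |Γ|² = 0.329

RL ≈ 4.82 dB; 32.9% of incident power reflected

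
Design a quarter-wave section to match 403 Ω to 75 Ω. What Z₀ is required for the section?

Z_qwt ≈ 174 Ω

Z_qwt = √(Z_0·R_L) = √(75 × 403) = √30220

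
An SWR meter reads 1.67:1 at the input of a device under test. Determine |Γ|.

|Γ| = (S − 1)/(S + 1) = (1.67 − 1)/(1.67 + 1) = 0.67/2.67

|Γ| ≈ 0.251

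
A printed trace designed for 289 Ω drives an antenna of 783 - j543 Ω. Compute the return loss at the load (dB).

Γ = (494 − j543)/(1072 − j543), |Γ| = 0.611
RL = −20·log₁₀|Γ| = −20·log₁₀(0.611)

RL ≈ 4.28 dB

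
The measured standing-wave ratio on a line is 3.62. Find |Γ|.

|Γ| ≈ 0.567

|Γ| = (S − 1)/(S + 1) = (3.62 − 1)/(3.62 + 1) = 2.62/4.62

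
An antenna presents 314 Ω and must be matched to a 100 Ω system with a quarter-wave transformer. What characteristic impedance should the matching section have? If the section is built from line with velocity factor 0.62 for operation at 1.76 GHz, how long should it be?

Z_qwt ≈ 177 Ω; length ≈ 2.64 cm

Z_qwt = √(Z_0·R_L) = √(100 × 314) = √31400
λ = 0.62·c/f = 0.106 m, so l = λ/4 = 0.0264 m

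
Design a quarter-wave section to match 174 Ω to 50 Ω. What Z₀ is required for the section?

Z_qwt ≈ 93.3 Ω

Z_qwt = √(Z_0·R_L) = √(50 × 174) = √8700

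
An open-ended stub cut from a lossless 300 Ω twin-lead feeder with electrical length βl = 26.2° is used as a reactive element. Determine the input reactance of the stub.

X_in ≈ -610 Ω (capacitive)

tan(βl) = 0.492
For an open-ended stub, Z_in = −jZ_0·cot(βl) = −jZ_0/tan(βl)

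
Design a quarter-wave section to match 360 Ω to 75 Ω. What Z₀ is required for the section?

Z_qwt ≈ 164 Ω

Z_qwt = √(Z_0·R_L) = √(75 × 360) = √27000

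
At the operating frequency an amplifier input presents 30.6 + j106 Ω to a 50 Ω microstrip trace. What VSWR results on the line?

Γ = (Z_L − Z_0)/(Z_L + Z_0) = (-19.4 + j106)/(80.6 + j106)
|Γ| = 108/133 = 0.809
VSWR = (1 + |Γ|)/(1 − |Γ|) = 1.81/0.191

VSWR ≈ 9.48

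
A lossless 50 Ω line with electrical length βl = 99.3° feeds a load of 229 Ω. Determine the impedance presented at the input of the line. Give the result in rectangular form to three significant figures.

Z_in ≈ 11.2 + j7.79 Ω

tan(βl) = tan(99.3°) = -6.11
Z_in = Z_0·(Z_L + jZ_0·tanβl)/(Z_0 + jZ_L·tanβl)
     = 50·(229 − j305)/(50 − j1400)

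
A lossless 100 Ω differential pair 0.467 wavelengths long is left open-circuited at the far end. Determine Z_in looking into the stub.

βl = 2π × 0.467 = 168°
tan(βl) = -0.21
For an open-circuited stub, Z_in = −jZ_0·cot(βl) = −jZ_0/tan(βl)

Z_in ≈ +j475 Ω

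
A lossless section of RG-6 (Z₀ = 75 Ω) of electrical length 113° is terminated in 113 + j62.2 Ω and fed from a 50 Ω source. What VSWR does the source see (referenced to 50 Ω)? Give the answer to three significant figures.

tan(βl) = -2.36
Z_in = Z_0·(Z_L + jZ_0·tanβl)/(Z_0 + jZ_L·tanβl) = 34.7 + j2.95 Ω
Γ_s = (Z_in − Z_s)/(Z_in + Z_s) = (-15.3 + j2.95)/(84.7 + j2.95), |Γ_s| = 0.184
VSWR = (1 + |Γ_s|)/(1 − |Γ_s|)

VSWR ≈ 1.45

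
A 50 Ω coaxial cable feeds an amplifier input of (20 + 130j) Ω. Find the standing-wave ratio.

Γ = (Z_L − Z_0)/(Z_L + Z_0) = (-30 + j130)/(70 + j130)
|Γ| = 133/148 = 0.904
VSWR = (1 + |Γ|)/(1 − |Γ|) = 1.9/0.0964

VSWR ≈ 19.7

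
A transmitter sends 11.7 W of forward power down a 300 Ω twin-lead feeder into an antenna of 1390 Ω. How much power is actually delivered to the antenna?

Γ = (1390 − 300)/(1390 + 300) = 0.645
|Γ|² = 0.416
P_refl = |Γ|²·P_inc = 4.87 W, P_del = (1 − |Γ|²)·P_inc = 6.83 W

P_delivered ≈ 6.83 W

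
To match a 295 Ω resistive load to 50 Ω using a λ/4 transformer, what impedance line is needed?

Z_qwt ≈ 121 Ω

Z_qwt = √(Z_0·R_L) = √(50 × 295) = √14750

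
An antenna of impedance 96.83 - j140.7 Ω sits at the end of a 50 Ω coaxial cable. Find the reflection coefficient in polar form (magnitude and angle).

Γ = (Z_L − Z_0)/(Z_L + Z_0) = (46.83 − j140.7)/(146.8 − j140.7)
|Γ| = 148/203 = 0.729

Γ ≈ 0.729 ∠ -27.8°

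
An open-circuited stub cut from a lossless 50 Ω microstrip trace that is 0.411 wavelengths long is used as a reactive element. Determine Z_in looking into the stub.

Z_in ≈ +j79.9 Ω

βl = 2π × 0.411 = 148°
tan(βl) = -0.626
For an open-circuited stub, Z_in = −jZ_0·cot(βl) = −jZ_0/tan(βl)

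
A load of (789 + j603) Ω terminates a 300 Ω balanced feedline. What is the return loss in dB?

RL ≈ 4.1 dB

Γ = (489 + j603)/(1089 + j603), |Γ| = 0.624
RL = −20·log₁₀|Γ| = −20·log₁₀(0.624)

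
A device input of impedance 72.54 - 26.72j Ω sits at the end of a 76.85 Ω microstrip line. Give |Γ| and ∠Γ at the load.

Γ ≈ 0.178 ∠ -89°

Γ = (Z_L − Z_0)/(Z_L + Z_0) = (-4.31 − j26.72)/(149.4 − j26.72)
|Γ| = 27.1/152 = 0.178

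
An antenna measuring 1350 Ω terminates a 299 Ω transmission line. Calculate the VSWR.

Γ = (1350 − 299)/(1350 + 299) = 0.637
VSWR = (1 + 0.637)/(1 − 0.637)

VSWR ≈ 4.52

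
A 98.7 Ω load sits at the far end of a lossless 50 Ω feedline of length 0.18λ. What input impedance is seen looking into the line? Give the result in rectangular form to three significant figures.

Z_in ≈ 29.3 − j16.5 Ω

βl = 2π × 0.18 = 64.8°
tan(βl) = tan(64.8°) = 2.13
Z_in = Z_0·(Z_L + jZ_0·tanβl)/(Z_0 + jZ_L·tanβl)
     = 50·(98.7 + j106)/(50 + j210)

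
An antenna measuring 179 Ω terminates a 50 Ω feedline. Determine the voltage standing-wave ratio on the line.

VSWR ≈ 3.58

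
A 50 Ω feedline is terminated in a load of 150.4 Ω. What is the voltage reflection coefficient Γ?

Γ = 0.501

Γ = (Z_L − Z_0)/(Z_L + Z_0) = (150.4 − 50)/(150.4 + 50) = 100.4/200.4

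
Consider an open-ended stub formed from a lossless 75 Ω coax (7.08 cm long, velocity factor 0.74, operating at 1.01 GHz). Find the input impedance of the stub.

Z_in ≈ +j36.5 Ω

λ = v/f = 0.74·c / 1.01 GHz = 0.22 m
βl = 2π·l/λ = 2π × 0.322 = 116°
tan(βl) = -2.05
For an open-ended stub, Z_in = −jZ_0·cot(βl) = −jZ_0/tan(βl)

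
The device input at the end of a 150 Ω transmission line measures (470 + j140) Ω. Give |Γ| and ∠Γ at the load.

Γ ≈ 0.55 ∠ 10.9°

Γ = (Z_L − Z_0)/(Z_L + Z_0) = (320 + j140)/(620 + j140)
|Γ| = 349/636 = 0.55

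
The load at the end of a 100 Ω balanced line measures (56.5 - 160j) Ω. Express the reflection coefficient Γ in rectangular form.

Γ ≈ 0.375 − j0.639

Γ = (Z_L − Z_0)/(Z_L + Z_0) = (-43.5 − j160)/(156.5 − j160)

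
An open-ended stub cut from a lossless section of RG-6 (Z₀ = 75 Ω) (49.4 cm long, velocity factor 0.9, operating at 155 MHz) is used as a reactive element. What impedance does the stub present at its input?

Z_in ≈ +j16.1 Ω

λ = v/f = 0.9·c / 155 MHz = 1.74 m
βl = 2π·l/λ = 2π × 0.284 = 102°
tan(βl) = -4.67
For an open-ended stub, Z_in = −jZ_0·cot(βl) = −jZ_0/tan(βl)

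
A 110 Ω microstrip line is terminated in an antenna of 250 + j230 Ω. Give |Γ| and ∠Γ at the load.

Γ = (Z_L − Z_0)/(Z_L + Z_0) = (140 + j230)/(360 + j230)
|Γ| = 269/427 = 0.63

Γ ≈ 0.63 ∠ 26.1°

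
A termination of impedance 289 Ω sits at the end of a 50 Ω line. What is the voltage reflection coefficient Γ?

Γ = (Z_L − Z_0)/(Z_L + Z_0) = (289 − 50)/(289 + 50) = 239/339

Γ = 0.705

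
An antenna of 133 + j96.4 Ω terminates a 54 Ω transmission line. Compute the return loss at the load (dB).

Γ = (79 + j96.4)/(187 + j96.4), |Γ| = 0.592
RL = −20·log₁₀|Γ| = −20·log₁₀(0.592)

RL ≈ 4.55 dB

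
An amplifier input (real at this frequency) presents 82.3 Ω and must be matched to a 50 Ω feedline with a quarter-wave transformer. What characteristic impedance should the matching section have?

Z_qwt = √(Z_0·R_L) = √(50 × 82.3) = √4115

Z_qwt ≈ 64.1 Ω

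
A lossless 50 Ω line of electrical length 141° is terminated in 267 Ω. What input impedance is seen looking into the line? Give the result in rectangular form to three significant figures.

tan(βl) = tan(141°) = -0.81
Z_in = Z_0·(Z_L + jZ_0·tanβl)/(Z_0 + jZ_L·tanβl)
     = 50·(267 − j40.5)/(50 − j216)

Z_in ≈ 22.4 + j56.6 Ω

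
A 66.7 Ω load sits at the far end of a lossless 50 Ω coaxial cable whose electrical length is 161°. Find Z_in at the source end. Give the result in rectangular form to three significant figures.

Z_in ≈ 61.6 + j11.1 Ω

tan(βl) = tan(161°) = -0.344
Z_in = Z_0·(Z_L + jZ_0·tanβl)/(Z_0 + jZ_L·tanβl)
     = 50·(66.7 − j17.2)/(50 − j23)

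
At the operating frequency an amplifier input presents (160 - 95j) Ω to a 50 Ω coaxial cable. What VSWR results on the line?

Γ = (Z_L − Z_0)/(Z_L + Z_0) = (110 − j95)/(210 − j95)
|Γ| = 145/230 = 0.631
VSWR = (1 + |Γ|)/(1 − |Γ|) = 1.63/0.369

VSWR ≈ 4.41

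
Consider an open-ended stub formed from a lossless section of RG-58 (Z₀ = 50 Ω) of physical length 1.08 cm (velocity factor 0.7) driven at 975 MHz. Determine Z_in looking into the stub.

Z_in ≈ −j153 Ω

λ = v/f = 0.7·c / 975 MHz = 0.215 m
βl = 2π·l/λ = 2π × 0.0501 = 18.1°
tan(βl) = 0.326
For an open-ended stub, Z_in = −jZ_0·cot(βl) = −jZ_0/tan(βl)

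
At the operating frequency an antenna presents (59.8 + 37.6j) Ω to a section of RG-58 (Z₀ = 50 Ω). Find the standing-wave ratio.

Γ = (Z_L − Z_0)/(Z_L + Z_0) = (9.8 + j37.6)/(109.8 + j37.6)
|Γ| = 38.9/116 = 0.335
VSWR = (1 + |Γ|)/(1 − |Γ|) = 1.33/0.665

VSWR ≈ 2.01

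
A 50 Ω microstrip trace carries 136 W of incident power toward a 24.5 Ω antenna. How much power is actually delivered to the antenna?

P_delivered ≈ 120 W

Γ = (24.5 − 50)/(24.5 + 50) = -0.342
|Γ|² = 0.117
P_refl = |Γ|²·P_inc = 15.9 W, P_del = (1 − |Γ|²)·P_inc = 120 W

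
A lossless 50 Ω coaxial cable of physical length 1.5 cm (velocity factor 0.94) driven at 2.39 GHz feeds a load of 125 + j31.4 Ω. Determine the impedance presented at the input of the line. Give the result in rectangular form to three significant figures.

λ = v/f = 0.94·c / 2.39 GHz = 0.118 m
βl = 2π·l/λ = 2π × 0.127 = 45.8°
tan(βl) = tan(45.8°) = 1.03
Z_in = Z_0·(Z_L + jZ_0·tanβl)/(Z_0 + jZ_L·tanβl)
     = 50·(125 + j82.8)/(17.7 + j128)

Z_in ≈ 38.2 − j43.4 Ω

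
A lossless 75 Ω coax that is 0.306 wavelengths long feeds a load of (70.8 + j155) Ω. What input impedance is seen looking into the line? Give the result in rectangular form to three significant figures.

βl = 2π × 0.306 = 110°
tan(βl) = tan(110°) = -2.72
Z_in = Z_0·(Z_L + jZ_0·tanβl)/(Z_0 + jZ_L·tanβl)
     = 75·(70.8 − j49.3)/(497 − j193)

Z_in ≈ 11.8 − j2.86 Ω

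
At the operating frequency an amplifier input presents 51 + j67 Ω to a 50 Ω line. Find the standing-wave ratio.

Γ = (Z_L − Z_0)/(Z_L + Z_0) = (1 + j67)/(101 + j67)
|Γ| = 67/121 = 0.553
VSWR = (1 + |Γ|)/(1 − |Γ|) = 1.55/0.447

VSWR ≈ 3.47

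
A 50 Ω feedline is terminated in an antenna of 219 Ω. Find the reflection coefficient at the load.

Γ = (Z_L − Z_0)/(Z_L + Z_0) = (219 − 50)/(219 + 50) = 169/269

Γ = 0.628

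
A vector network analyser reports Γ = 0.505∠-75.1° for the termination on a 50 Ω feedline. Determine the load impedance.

Z_L ≈ 37.4 − j49 Ω

Z_L = Z_0·(1 + Γ)/(1 − Γ) = 50·(1.13 − j0.488)/(0.87 + j0.488)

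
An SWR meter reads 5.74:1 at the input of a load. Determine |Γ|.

|Γ| ≈ 0.703

|Γ| = (S − 1)/(S + 1) = (5.74 − 1)/(5.74 + 1) = 4.74/6.74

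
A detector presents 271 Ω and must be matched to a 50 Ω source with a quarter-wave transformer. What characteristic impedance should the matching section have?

Z_qwt = √(Z_0·R_L) = √(50 × 271) = √13550

Z_qwt ≈ 116 Ω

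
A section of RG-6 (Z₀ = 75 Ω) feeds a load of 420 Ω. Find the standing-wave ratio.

VSWR ≈ 5.6

Γ = (420 − 75)/(420 + 75) = 0.697
VSWR = (1 + 0.697)/(1 − 0.697)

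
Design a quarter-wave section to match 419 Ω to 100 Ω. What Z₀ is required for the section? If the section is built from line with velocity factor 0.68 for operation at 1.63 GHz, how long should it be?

Z_qwt ≈ 205 Ω; length ≈ 3.13 cm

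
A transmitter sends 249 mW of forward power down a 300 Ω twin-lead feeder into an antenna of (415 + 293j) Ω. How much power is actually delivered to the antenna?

|Γ| = |(115 + j293)/(715 + j293)| = 0.407
|Γ|² = 0.166
P_refl = |Γ|²·P_inc = 41.3 mW, P_del = (1 − |Γ|²)·P_inc = 208 mW

P_delivered ≈ 208 mW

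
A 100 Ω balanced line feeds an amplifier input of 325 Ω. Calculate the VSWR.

Γ = (325 − 100)/(325 + 100) = 0.529
VSWR = (1 + 0.529)/(1 − 0.529)

VSWR ≈ 3.25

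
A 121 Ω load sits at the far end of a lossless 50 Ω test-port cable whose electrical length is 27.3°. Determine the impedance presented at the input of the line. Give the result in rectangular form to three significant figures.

tan(βl) = tan(27.3°) = 0.516
Z_in = Z_0·(Z_L + jZ_0·tanβl)/(Z_0 + jZ_L·tanβl)
     = 50·(121 + j25.8)/(50 + j62.5)

Z_in ≈ 59.9 − j49 Ω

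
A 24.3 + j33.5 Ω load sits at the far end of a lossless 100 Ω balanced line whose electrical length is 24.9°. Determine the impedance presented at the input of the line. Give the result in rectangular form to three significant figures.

tan(βl) = tan(24.9°) = 0.464
Z_in = Z_0·(Z_L + jZ_0·tanβl)/(Z_0 + jZ_L·tanβl)
     = 100·(24.3 + j79.9)/(84.4 + j11.3)

Z_in ≈ 40.7 + j89.2 Ω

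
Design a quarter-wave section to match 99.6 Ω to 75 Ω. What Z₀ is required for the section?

Z_qwt = √(Z_0·R_L) = √(75 × 99.6) = √7470

Z_qwt ≈ 86.4 Ω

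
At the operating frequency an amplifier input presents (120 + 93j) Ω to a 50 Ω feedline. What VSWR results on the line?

VSWR ≈ 4.01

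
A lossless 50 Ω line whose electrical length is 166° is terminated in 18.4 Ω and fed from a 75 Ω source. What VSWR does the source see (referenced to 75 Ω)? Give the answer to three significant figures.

VSWR ≈ 3.95

tan(βl) = -0.249
Z_in = Z_0·(Z_L + jZ_0·tanβl)/(Z_0 + jZ_L·tanβl) = 19.4 − j10.7 Ω
Γ_s = (Z_in − Z_s)/(Z_in + Z_s) = (-55.6 − j10.7)/(94.4 − j10.7), |Γ_s| = 0.596
VSWR = (1 + |Γ_s|)/(1 − |Γ_s|)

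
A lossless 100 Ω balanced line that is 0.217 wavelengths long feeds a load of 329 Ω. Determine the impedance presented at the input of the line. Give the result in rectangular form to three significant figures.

Z_in ≈ 31.6 − j19 Ω

βl = 2π × 0.217 = 78.1°
tan(βl) = tan(78.1°) = 4.75
Z_in = Z_0·(Z_L + jZ_0·tanβl)/(Z_0 + jZ_L·tanβl)
     = 100·(329 + j475)/(100 + j1560)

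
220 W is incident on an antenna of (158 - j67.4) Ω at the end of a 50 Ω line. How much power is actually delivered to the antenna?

P_delivered ≈ 145 W

|Γ| = |(108 − j67.4)/(208 − j67.4)| = 0.582
|Γ|² = 0.339
P_refl = |Γ|²·P_inc = 74.6 W, P_del = (1 − |Γ|²)·P_inc = 145 W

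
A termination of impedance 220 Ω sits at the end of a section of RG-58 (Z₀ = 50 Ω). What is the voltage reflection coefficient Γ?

Γ = (Z_L − Z_0)/(Z_L + Z_0) = (220 − 50)/(220 + 50) = 170/270

Γ = 0.63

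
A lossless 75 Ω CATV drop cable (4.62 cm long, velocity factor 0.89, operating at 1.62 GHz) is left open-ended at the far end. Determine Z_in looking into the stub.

λ = v/f = 0.89·c / 1.62 GHz = 0.165 m
βl = 2π·l/λ = 2π × 0.28 = 101°
tan(βl) = -5.19
For an open-ended stub, Z_in = −jZ_0·cot(βl) = −jZ_0/tan(βl)

Z_in ≈ +j14.5 Ω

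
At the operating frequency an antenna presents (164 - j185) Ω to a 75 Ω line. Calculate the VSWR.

VSWR ≈ 5.24

Γ = (Z_L − Z_0)/(Z_L + Z_0) = (89 − j185)/(239 − j185)
|Γ| = 205/302 = 0.679
VSWR = (1 + |Γ|)/(1 − |Γ|) = 1.68/0.321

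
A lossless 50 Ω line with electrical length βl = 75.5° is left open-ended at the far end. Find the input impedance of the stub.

tan(βl) = 3.87
For an open-ended stub, Z_in = −jZ_0·cot(βl) = −jZ_0/tan(βl)

Z_in ≈ −j12.9 Ω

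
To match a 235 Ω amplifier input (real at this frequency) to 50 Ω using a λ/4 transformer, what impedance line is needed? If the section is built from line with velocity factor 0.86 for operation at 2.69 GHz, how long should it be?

Z_qwt ≈ 108 Ω; length ≈ 2.4 cm

Z_qwt = √(Z_0·R_L) = √(50 × 235) = √11750
λ = 0.86·c/f = 0.0959 m, so l = λ/4 = 0.024 m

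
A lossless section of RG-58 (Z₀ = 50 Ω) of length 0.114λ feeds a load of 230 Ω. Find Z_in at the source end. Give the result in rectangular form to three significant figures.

βl = 2π × 0.114 = 41°
tan(βl) = tan(41°) = 0.871
Z_in = Z_0·(Z_L + jZ_0·tanβl)/(Z_0 + jZ_L·tanβl)
     = 50·(230 + j43.5)/(50 + j200)

Z_in ≈ 23.7 − j51.5 Ω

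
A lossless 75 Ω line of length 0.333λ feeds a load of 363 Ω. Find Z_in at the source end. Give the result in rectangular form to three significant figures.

βl = 2π × 0.333 = 120°
tan(βl) = tan(120°) = -1.74
Z_in = Z_0·(Z_L + jZ_0·tanβl)/(Z_0 + jZ_L·tanβl)
     = 75·(363 − j131)/(75 − j632)

Z_in ≈ 20.3 + j40.7 Ω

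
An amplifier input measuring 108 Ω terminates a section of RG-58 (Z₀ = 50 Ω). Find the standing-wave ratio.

VSWR ≈ 2.16

Γ = (108 − 50)/(108 + 50) = 0.367
VSWR = (1 + 0.367)/(1 − 0.367)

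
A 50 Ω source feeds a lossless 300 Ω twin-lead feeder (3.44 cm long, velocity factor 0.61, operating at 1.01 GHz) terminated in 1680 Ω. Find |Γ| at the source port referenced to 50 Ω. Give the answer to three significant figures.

|Γ| ≈ 0.72

λ = v/f = 0.61·c / 1.01 GHz = 0.181 m
βl = 2π·l/λ = 2π × 0.19 = 68.3°
tan(βl) = 2.52
Z_in = Z_0·(Z_L + jZ_0·tanβl)/(Z_0 + jZ_L·tanβl) = 61.7 − j115 Ω
Γ_s = (Z_in − Z_s)/(Z_in + Z_s) = (11.7 − j115)/(112 − j115), |Γ_s| = 0.72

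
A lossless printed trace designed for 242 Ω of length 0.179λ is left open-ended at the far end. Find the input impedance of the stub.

Z_in ≈ −j116 Ω

βl = 2π × 0.179 = 64.4°
tan(βl) = 2.09
For an open-ended stub, Z_in = −jZ_0·cot(βl) = −jZ_0/tan(βl)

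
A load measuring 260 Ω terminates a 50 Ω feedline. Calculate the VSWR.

Γ = (260 − 50)/(260 + 50) = 0.677
VSWR = (1 + 0.677)/(1 − 0.677)

VSWR ≈ 5.2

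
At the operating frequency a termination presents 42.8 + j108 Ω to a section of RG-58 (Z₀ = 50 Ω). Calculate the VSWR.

VSWR ≈ 7.34

Γ = (Z_L − Z_0)/(Z_L + Z_0) = (-7.2 + j108)/(92.8 + j108)
|Γ| = 108/142 = 0.76
VSWR = (1 + |Γ|)/(1 − |Γ|) = 1.76/0.24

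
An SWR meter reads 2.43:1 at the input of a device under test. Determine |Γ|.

|Γ| ≈ 0.417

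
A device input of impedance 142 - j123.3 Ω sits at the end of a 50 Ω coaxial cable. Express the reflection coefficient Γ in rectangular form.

Γ ≈ 0.631 − j0.237

Γ = (Z_L − Z_0)/(Z_L + Z_0) = (92 − j123.3)/(192 − j123.3)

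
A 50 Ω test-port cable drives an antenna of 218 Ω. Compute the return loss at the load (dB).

RL ≈ 4.06 dB

Γ = (218 − 50)/(218 + 50) = 0.627
RL = −20·log₁₀|Γ| = −20·log₁₀(0.627)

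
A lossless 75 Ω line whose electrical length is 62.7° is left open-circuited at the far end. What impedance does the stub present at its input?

tan(βl) = 1.94
For an open-circuited stub, Z_in = −jZ_0·cot(βl) = −jZ_0/tan(βl)

Z_in ≈ −j38.7 Ω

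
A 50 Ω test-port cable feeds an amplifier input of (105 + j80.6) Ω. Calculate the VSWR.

VSWR ≈ 3.53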